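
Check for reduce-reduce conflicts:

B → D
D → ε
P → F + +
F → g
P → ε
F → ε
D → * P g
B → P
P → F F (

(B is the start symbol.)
Augment with B' → B and build the canonical LR(0) collection (I0 = CLOSURE({[B' → . B]}), then GOTO on every symbol after a dot until no new states appear). It has 13 states:
  I0: { [B → . D], [B → . P], [B' → . B], [D → . * P g], [D → .], [F → . g], [F → .], [P → . F + +], [P → . F F (], [P → .] }  — shift, 3 reduces
  I1: { [D → * . P g], [F → . g], [F → .], [P → . F + +], [P → . F F (], [P → .] }  — shift, 2 reduces
  I2: { [B' → B .] }  — accept
  I3: { [B → D .] }  — reduce
  I4: { [F → . g], [F → .], [P → F . + +], [P → F . F (] }  — shift, reduce
  I5: { [B → P .] }  — reduce
  I6: { [F → g .] }  — reduce
  I7: { [P → F + . +] }  — shift
  I8: { [P → F F . (] }  — shift
  I9: { [P → F F ( .] }  — reduce
  I10: { [P → F + + .] }  — reduce
  I11: { [D → * P . g] }  — shift
  I12: { [D → * P g .] }  — reduce

I0 contains complete items [D → .], [F → .], [P → .] — reduce-reduce conflict.
I1 contains complete items [F → .], [P → .] — reduce-reduce conflict.

Answer: Yes — I0: [D → .] vs [F → .]; I1: [F → .] vs [P → .]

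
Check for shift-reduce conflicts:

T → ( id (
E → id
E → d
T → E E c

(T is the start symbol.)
Augment with T' → T and build the canonical LR(0) collection (I0 = CLOSURE({[T' → . T]}), then GOTO on every symbol after a dot until no new states appear). It has 10 states:
  I0: { [E → . d], [E → . id], [T → . ( id (], [T → . E E c], [T' → . T] }  — shift
  I1: { [T → ( . id (] }  — shift
  I2: { [E → . d], [E → . id], [T → E . E c] }  — shift
  I3: { [T' → T .] }  — accept
  I4: { [E → d .] }  — reduce
  I5: { [E → id .] }  — reduce
  I6: { [T → E E . c] }  — shift
  I7: { [T → E E c .] }  — reduce
  I8: { [T → ( id . (] }  — shift
  I9: { [T → ( id ( .] }  — reduce

No state contains both a complete item and a shift item.

Answer: No shift-reduce conflicts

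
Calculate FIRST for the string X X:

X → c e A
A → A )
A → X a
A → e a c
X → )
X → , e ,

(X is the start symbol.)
{ ')', ',', 'c' }

FIRST sets of the non-terminals involved (from the grammar, by fixed-point iteration):
  FIRST(X) = { ')', ',', 'c' }

To compute FIRST(X X), process the symbols left to right:
Symbol X is a non-terminal. Add FIRST(X) \ {ε} = { ')', ',', 'c' }
X is not nullable (ε ∉ FIRST(X)), so stop here.
FIRST(X X) = { ')', ',', 'c' }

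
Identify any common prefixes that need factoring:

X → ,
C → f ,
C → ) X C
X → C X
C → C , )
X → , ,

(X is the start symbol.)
Left-factoring is needed when two productions for the same non-terminal
share a common prefix on the right-hand side.

Productions for X:
  X → ,
  X → C X
  X → , ,
Productions for C:
  C → f ,
  C → ) X C
  C → C , )

Found common prefix ',' in productions for X

Answer: Yes, X has productions with common prefix ','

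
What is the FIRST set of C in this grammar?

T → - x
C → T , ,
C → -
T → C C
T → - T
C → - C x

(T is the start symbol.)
{ '-' }

FIRST sets of the other non-terminals involved (by the same procedure, iterated to a fixed point):
  FIRST(T) = { '-' }

From C → T , ,:
  - T is a non-terminal: add FIRST(T) \ {ε} = { '-' }
    T is not nullable, so stop
From C → -:
  - '-' is a terminal: add '-' and stop
From C → - C x:
  - '-' is a terminal: add '-' and stop

Collecting: FIRST(C) = { '-' }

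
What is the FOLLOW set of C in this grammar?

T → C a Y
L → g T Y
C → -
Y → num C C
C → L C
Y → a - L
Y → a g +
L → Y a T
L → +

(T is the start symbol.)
To compute FOLLOW(C), find every occurrence of C on a right-hand side N → α C β: add FIRST(β) \ {ε}, and if β is empty or nullable also add FOLLOW(N). Iterate to a fixed point.

In T → C a Y: C is followed by a Y, add FIRST(a Y) \ {ε} = { 'a' }
In Y → num C C: C is followed by C, add FIRST(C) \ {ε} = { '+', '-', 'a', 'g', 'num' }
In Y → num C C: C is at the end, add FOLLOW(Y)
In C → L C: C is at the end; this adds FOLLOW(C) to itself — nothing new

The FOLLOW sets referred to above (computed the same way, to a fixed point):
  FOLLOW(Y) = { $, '+', '-', 'a', 'g', 'num' }

Taking the union: FOLLOW(C) = { $, '+', '-', 'a', 'g', 'num' }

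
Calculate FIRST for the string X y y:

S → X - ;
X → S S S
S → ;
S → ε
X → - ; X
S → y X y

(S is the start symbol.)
FIRST sets of the non-terminals involved (from the grammar, by fixed-point iteration):
  FIRST(X) = { '-', ';', 'y', ε }

To compute FIRST(X y y), process the symbols left to right:
Symbol X is a non-terminal. Add FIRST(X) \ {ε} = { '-', ';', 'y' }
X is nullable (ε ∈ FIRST(X)), continue to the next symbol.
Symbol y is a terminal. Add 'y' and stop.
FIRST(X y y) = { '-', ';', 'y' }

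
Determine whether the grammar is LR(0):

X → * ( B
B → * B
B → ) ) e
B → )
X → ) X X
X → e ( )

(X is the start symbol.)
No. Shift-reduce conflict between [B → ) .] and [B → ) . ) e]

A grammar is LR(0) if no state in the canonical LR(0) collection has:
  - both a shift item (dot before a terminal) and a complete item (shift-reduce conflict), or
  - two or more complete items (reduce-reduce conflict; the accept item [X' → X .] counts as a complete item here).

Augment with X' → X and build the canonical LR(0) collection (I0 = CLOSURE({[X' → . X]}), then GOTO on every symbol after a dot until no new states appear). It has 16 states:
  I0: { [X → . ) X X], [X → . * ( B], [X → . e ( )], [X' → . X] }  — shift
  I1: { [X → ) . X X], [X → . ) X X], [X → . * ( B], [X → . e ( )] }  — shift
  I2: { [X → * . ( B] }  — shift
  I3: { [X' → X .] }  — accept
  I4: { [X → e . ( )] }  — shift
  I5: { [X → e ( . )] }  — shift
  I6: { [X → e ( ) .] }  — reduce
  I7: { [B → . ) ) e], [B → . )], [B → . * B], [X → * ( . B] }  — shift
  I8: { [B → ) . ) e], [B → ) .] }  — shift, reduce
  I9: { [B → * . B], [B → . ) ) e], [B → . )], [B → . * B] }  — shift
  I10: { [X → * ( B .] }  — reduce
  I11: { [B → * B .] }  — reduce
  I12: { [B → ) ) . e] }  — shift
  I13: { [B → ) ) e .] }  — reduce
  I14: { [X → ) X . X], [X → . ) X X], [X → . * ( B], [X → . e ( )] }  — shift
  I15: { [X → ) X X .] }  — reduce

Conflict in state I8:
  Shift-reduce conflict between [B → ) .] and [B → ) . ) e]
So the grammar is NOT LR(0).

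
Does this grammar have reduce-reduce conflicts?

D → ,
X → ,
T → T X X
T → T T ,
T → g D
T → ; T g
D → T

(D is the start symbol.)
Augment with D' → D and build the canonical LR(0) collection (I0 = CLOSURE({[D' → . D]}), then GOTO on every symbol after a dot until no new states appear). It has 14 states:
  I0: { [D → . ,], [D → . T], [D' → . D], [T → . ; T g], [T → . T T ,], [T → . T X X], [T → . g D] }  — shift
  I1: { [D → , .] }  — reduce
  I2: { [T → . ; T g], [T → . T T ,], [T → . T X X], [T → . g D], [T → ; . T g] }  — shift
  I3: { [D' → D .] }  — accept
  I4: { [D → T .], [T → . ; T g], [T → . T T ,], [T → . T X X], [T → . g D], [T → T . T ,], [T → T . X X], [X → . ,] }  — shift, reduce
  I5: { [D → . ,], [D → . T], [T → . ; T g], [T → . T T ,], [T → . T X X], [T → . g D], [T → g . D] }  — shift
  I6: { [T → g D .] }  — reduce
  I7: { [X → , .] }  — reduce
  I8: { [T → . ; T g], [T → . T T ,], [T → . T X X], [T → . g D], [T → T . T ,], [T → T . X X], [T → T T . ,], [X → . ,] }  — shift
  I9: { [T → T X . X], [X → . ,] }  — shift
  I10: { [T → T X X .] }  — reduce
  I11: { [T → T T , .], [X → , .] }  — 2 reduces
  I12: { [T → . ; T g], [T → . T T ,], [T → . T X X], [T → . g D], [T → ; T . g], [T → T . T ,], [T → T . X X], [X → . ,] }  — shift
  I13: { [D → . ,], [D → . T], [T → . ; T g], [T → . T T ,], [T → . T X X], [T → . g D], [T → ; T g .], [T → g . D] }  — shift, reduce

I11 contains complete items [T → T T , .], [X → , .] — reduce-reduce conflict.

Answer: Yes — I11: [T → T T , .] vs [X → , .]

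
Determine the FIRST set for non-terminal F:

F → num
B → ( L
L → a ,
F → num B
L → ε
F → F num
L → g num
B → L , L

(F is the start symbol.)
{ 'num' }

To compute FIRST(F), examine every production with F on the left-hand side, reading each right-hand side left to right until a non-nullable symbol is reached.

From F → num:
  - num is a terminal: add 'num' and stop
From F → num B:
  - num is a terminal: add 'num' and stop
From F → F num:
  - F is the symbol being defined: contributes nothing new
    F is not nullable, so stop

Collecting: FIRST(F) = { 'num' }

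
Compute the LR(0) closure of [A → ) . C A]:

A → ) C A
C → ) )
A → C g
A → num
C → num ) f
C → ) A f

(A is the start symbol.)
Start with: [A → ) . C A]
  [A → ) . C A] has the dot before C: add [C → . ) )], [C → . num ) f], [C → . ) A f]
No further items can be added.

CLOSURE = { [A → ) . C A], [C → . ) )], [C → . ) A f], [C → . num ) f] }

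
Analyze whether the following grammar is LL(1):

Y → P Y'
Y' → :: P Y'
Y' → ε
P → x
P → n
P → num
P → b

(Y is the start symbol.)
Yes, the grammar is LL(1).

A grammar is LL(1) if for each non-terminal N with multiple productions, the predict sets of those productions are pairwise disjoint, where PREDICT(N → α) = (FIRST(α) \ {ε}) ∪ (FOLLOW(N) if α ⇒* ε).

Relevant sets:
  FOLLOW(Y') = { $ }

For Y':
  PREDICT(Y' → :: P Y') = { '::' }
  PREDICT(Y' → ε) = { $ }
For P:
  PREDICT(P → x) = { 'x' }
  PREDICT(P → n) = { 'n' }
  PREDICT(P → num) = { 'num' }
  PREDICT(P → b) = { 'b' }
Y has a single production, so nothing to check there.

All predict sets are disjoint. The grammar IS LL(1).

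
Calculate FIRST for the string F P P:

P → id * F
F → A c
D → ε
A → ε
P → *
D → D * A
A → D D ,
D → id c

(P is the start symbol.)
{ '*', ',', 'c', 'id' }

FIRST sets of the non-terminals involved (from the grammar, by fixed-point iteration):
  FIRST(F) = { '*', ',', 'c', 'id' }

To compute FIRST(F P P), process the symbols left to right:
Symbol F is a non-terminal. Add FIRST(F) \ {ε} = { '*', ',', 'c', 'id' }
F is not nullable (ε ∉ FIRST(F)), so stop here.
FIRST(F P P) = { '*', ',', 'c', 'id' }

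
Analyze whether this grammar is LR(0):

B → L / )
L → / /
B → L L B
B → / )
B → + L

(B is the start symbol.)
Augment with B' → B and build the canonical LR(0) collection (I0 = CLOSURE({[B' → . B]}), then GOTO on every symbol after a dot until no new states appear). It has 13 states:
  I0: { [B → . + L], [B → . / )], [B → . L / )], [B → . L L B], [B' → . B], [L → . / /] }  — shift
  I1: { [B → + . L], [L → . / /] }  — shift
  I2: { [B → / . )], [L → / . /] }  — shift
  I3: { [B' → B .] }  — accept
  I4: { [B → L . / )], [B → L . L B], [L → . / /] }  — shift
  I5: { [B → L / . )], [L → / . /] }  — shift
  I6: { [B → . + L], [B → . / )], [B → . L / )], [B → . L L B], [B → L L . B], [L → . / /] }  — shift
  I7: { [B → L L B .] }  — reduce
  I8: { [B → L / ) .] }  — reduce
  I9: { [L → / / .] }  — reduce
  I10: { [B → / ) .] }  — reduce
  I11: { [L → / . /] }  — shift
  I12: { [B → + L .] }  — reduce

Every state is either a pure shift/goto state or contains exactly one complete item and nothing to shift — no conflicts. The grammar is LR(0).

Answer: Yes, the grammar is LR(0)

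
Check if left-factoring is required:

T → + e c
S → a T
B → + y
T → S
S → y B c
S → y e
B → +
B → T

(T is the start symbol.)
Left-factoring is needed when two productions for the same non-terminal
share a common prefix on the right-hand side.

Productions for T:
  T → + e c
  T → S
Productions for S:
  S → a T
  S → y B c
  S → y e
Productions for B:
  B → + y
  B → +
  B → T

Found common prefix 'y' in productions for S
Found common prefix '+' in productions for B

Answer: Yes, S has productions with common prefix 'y'; B has productions with common prefix '+'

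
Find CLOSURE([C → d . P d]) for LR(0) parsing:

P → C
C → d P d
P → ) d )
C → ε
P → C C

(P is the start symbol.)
{ [C → . d P d], [C → .], [C → d . P d], [P → . ) d )], [P → . C C], [P → . C] }

To compute CLOSURE, for each item [A → α.Bβ] where B is a non-terminal, add [B → .γ] for all productions B → γ; repeat for the newly added items until nothing changes.

Start with: [C → d . P d]
  [C → d . P d] has the dot before P: add [P → . C], [P → . ) d )], [P → . C C]
  [P → . C] has the dot before C: add [C → . d P d], [C → .]
No further items can be added.

CLOSURE = { [C → . d P d], [C → .], [C → d . P d], [P → . ) d )], [P → . C C], [P → . C] }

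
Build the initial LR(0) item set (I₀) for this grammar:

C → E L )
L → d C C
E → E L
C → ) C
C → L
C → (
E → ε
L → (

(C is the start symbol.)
First, augment the grammar with C' → C
I₀ = CLOSURE({ [C' → . C] }):
  [C' → . C] has the dot before C: add [C → . E L )], [C → . ) C], [C → . L], [C → . (]
  [C → . E L )] has the dot before E: add [E → . E L], [E → .]
  [C → . L] has the dot before L: add [L → . d C C], [L → . (]
No further items can be added.

I₀ = { [C → . (], [C → . ) C], [C → . E L )], [C → . L], [C' → . C], [E → . E L], [E → .], [L → . (], [L → . d C C] }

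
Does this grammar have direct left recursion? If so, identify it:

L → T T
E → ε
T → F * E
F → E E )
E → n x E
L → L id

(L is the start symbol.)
L → T T: starts with T
E → ε: starts with ε
T → F * E: starts with F
F → E E ): starts with E
E → n x E: starts with n
L → L id: LEFT RECURSIVE (starts with L)

The grammar has direct left recursion on: L.

Answer: Yes, L is left-recursive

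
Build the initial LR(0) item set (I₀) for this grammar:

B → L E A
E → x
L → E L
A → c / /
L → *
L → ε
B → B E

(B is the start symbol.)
{ [B → . B E], [B → . L E A], [B' → . B], [E → . x], [L → . *], [L → . E L], [L → .] }

First, augment the grammar with B' → B
I₀ = CLOSURE({ [B' → . B] }):
  [B' → . B] has the dot before B: add [B → . L E A], [B → . B E]
  [B → . L E A] has the dot before L: add [L → . E L], [L → . *], [L → .]
  [L → . E L] has the dot before E: add [E → . x]
No further items can be added.

I₀ = { [B → . B E], [B → . L E A], [B' → . B], [E → . x], [L → . *], [L → . E L], [L → .] }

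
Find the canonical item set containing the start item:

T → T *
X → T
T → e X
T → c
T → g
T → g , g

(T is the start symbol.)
First, augment the grammar with T' → T
I₀ = CLOSURE({ [T' → . T] }):
  [T' → . T] has the dot before T: add [T → . T *], [T → . e X], [T → . c], [T → . g], [T → . g , g]
No further items can be added.

I₀ = { [T → . T *], [T → . c], [T → . e X], [T → . g , g], [T → . g], [T' → . T] }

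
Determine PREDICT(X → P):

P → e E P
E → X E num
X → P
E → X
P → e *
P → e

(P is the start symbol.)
PREDICT(X → P) = (FIRST(RHS) \ {ε}) ∪ (FOLLOW(X) if ε ∈ FIRST(RHS), i.e. RHS ⇒* ε)
FIRST(P) = { 'e' }
FIRST(P) = { 'e' }
ε ∉ FIRST(P), so FOLLOW(X) is not added.
PREDICT(X → P) = { 'e' }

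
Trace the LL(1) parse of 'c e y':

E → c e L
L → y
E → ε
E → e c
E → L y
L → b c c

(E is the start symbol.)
LL(1) parsing maintains a stack (initially the start symbol over $) and the input. At each step: if the stack top is a terminal, match it against the current input token; if it is a non-terminal N, replace it with the RHS of M[N, lookahead] (the unique production whose predict set contains the lookahead).

Stack is shown with the top on the left.

Stack    Input    Action
------------------------
E $      c e y $  output E → c e L
c e L $  c e y $  match 'c'
e L $    e y $    match 'e'
L $      y $      output L → y
y $      y $      match 'y'
$        $        accept

The string is accepted.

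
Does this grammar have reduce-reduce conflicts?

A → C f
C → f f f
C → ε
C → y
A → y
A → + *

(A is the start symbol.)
Yes — I5: [A → y .] vs [C → y .]

Augment with A' → A and build the canonical LR(0) collection (I0 = CLOSURE({[A' → . A]}), then GOTO on every symbol after a dot until no new states appear). It has 10 states:
  I0: { [A → . + *], [A → . C f], [A → . y], [A' → . A], [C → . f f f], [C → . y], [C → .] }  — shift, reduce
  I1: { [A → + . *] }  — shift
  I2: { [A' → A .] }  — accept
  I3: { [A → C . f] }  — shift
  I4: { [C → f . f f] }  — shift
  I5: { [A → y .], [C → y .] }  — 2 reduces
  I6: { [C → f f . f] }  — shift
  I7: { [C → f f f .] }  — reduce
  I8: { [A → C f .] }  — reduce
  I9: { [A → + * .] }  — reduce

I5 contains complete items [A → y .], [C → y .] — reduce-reduce conflict.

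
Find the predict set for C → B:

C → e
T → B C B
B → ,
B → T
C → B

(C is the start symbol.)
PREDICT(C → B) = (FIRST(RHS) \ {ε}) ∪ (FOLLOW(C) if ε ∈ FIRST(RHS), i.e. RHS ⇒* ε)
FIRST(B) = { ',' }
FIRST(B) = { ',' }
ε ∉ FIRST(B), so FOLLOW(C) is not added.
PREDICT(C → B) = { ',' }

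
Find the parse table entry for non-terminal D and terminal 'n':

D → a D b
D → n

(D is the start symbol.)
D → n

To find M[D, 'n'], we find productions for D where 'n' is in the predict set (PREDICT(N → α) = (FIRST(α) \ {ε}) ∪ (FOLLOW(N) if α ⇒* ε)).

D → a D b: PREDICT = { 'a' }
D → n: PREDICT = { 'n' }
  'n' is in predict set, so this production goes in M[D, 'n']

M[D, 'n'] = D → n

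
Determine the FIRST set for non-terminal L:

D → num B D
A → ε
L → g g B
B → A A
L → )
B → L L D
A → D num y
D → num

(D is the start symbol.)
From L → g g B:
  - g is a terminal: add 'g' and stop
From L → ):
  - ')' is a terminal: add ')' and stop

Collecting: FIRST(L) = { ')', 'g' }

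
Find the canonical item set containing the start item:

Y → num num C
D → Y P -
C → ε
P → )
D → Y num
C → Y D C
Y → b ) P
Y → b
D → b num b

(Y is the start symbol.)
{ [Y → . b ) P], [Y → . b], [Y → . num num C], [Y' → . Y] }

First, augment the grammar with Y' → Y
I₀ = CLOSURE({ [Y' → . Y] }):
  [Y' → . Y] has the dot before Y: add [Y → . num num C], [Y → . b ) P], [Y → . b]
No further items can be added.

I₀ = { [Y → . b ) P], [Y → . b], [Y → . num num C], [Y' → . Y] }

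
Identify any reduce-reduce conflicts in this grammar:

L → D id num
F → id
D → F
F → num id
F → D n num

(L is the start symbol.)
No reduce-reduce conflicts

Augment with L' → L and build the canonical LR(0) collection (I0 = CLOSURE({[L' → . L]}), then GOTO on every symbol after a dot until no new states appear). It has 11 states:
  I0: { [D → . F], [F → . D n num], [F → . id], [F → . num id], [L → . D id num], [L' → . L] }  — shift
  I1: { [F → D . n num], [L → D . id num] }  — shift
  I2: { [D → F .] }  — reduce
  I3: { [L' → L .] }  — accept
  I4: { [F → id .] }  — reduce
  I5: { [F → num . id] }  — shift
  I6: { [F → num id .] }  — reduce
  I7: { [L → D id . num] }  — shift
  I8: { [F → D n . num] }  — shift
  I9: { [F → D n num .] }  — reduce
  I10: { [L → D id num .] }  — reduce

No state contains more than one complete item.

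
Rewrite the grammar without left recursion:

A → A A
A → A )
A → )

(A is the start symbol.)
A → ) A'
A' → A A'
A' → ) A'
A' → ε

A is directly left-recursive. The standard transformation for
  A → A α₁ | ... | A α_m | β₁ | ... | β_n
is
  A  → β₁ A' | ... | β_n A'
  A' → α₁ A' | ... | α_m A' | ε

A → ) becomes A → ) A'
A → A A becomes A' → A A'
A → A ) becomes A' → ) A'
Add A' → ε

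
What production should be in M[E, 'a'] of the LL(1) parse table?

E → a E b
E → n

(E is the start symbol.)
To find M[E, 'a'], we find productions for E where 'a' is in the predict set (PREDICT(N → α) = (FIRST(α) \ {ε}) ∪ (FOLLOW(N) if α ⇒* ε)).

E → a E b: PREDICT = { 'a' }
  'a' is in predict set, so this production goes in M[E, 'a']
E → n: PREDICT = { 'n' }

M[E, 'a'] = E → a E b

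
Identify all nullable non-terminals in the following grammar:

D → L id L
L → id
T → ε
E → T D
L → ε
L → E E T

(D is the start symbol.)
{ 'L', 'T' }

A non-terminal is nullable if it can derive ε (the empty string): either it has an ε-production, or it has a production whose right-hand side consists entirely of nullable non-terminals.

ε-productions: T → ε, L → ε
So T, L are immediately nullable.
No further non-terminal can be added: every production for the remaining non-terminals contains a terminal or a non-nullable non-terminal.
Nullable = { 'L', 'T' }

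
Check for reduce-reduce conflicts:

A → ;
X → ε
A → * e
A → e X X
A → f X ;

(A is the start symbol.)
No reduce-reduce conflicts

A reduce-reduce conflict occurs when an LR(0) state has two complete items [A → α .] and [B → β .] — both call for a reduction, and with no lookahead the parser cannot choose between them.

Augment with A' → A and build the canonical LR(0) collection (I0 = CLOSURE({[A' → . A]}), then GOTO on every symbol after a dot until no new states appear). It has 11 states:
  I0: { [A → . * e], [A → . ;], [A → . e X X], [A → . f X ;], [A' → . A] }  — shift
  I1: { [A → * . e] }  — shift
  I2: { [A → ; .] }  — reduce
  I3: { [A' → A .] }  — accept
  I4: { [A → e . X X], [X → .] }  — reduce
  I5: { [A → f . X ;], [X → .] }  — reduce
  I6: { [A → f X . ;] }  — shift
  I7: { [A → f X ; .] }  — reduce
  I8: { [A → e X . X], [X → .] }  — reduce
  I9: { [A → e X X .] }  — reduce
  I10: { [A → * e .] }  — reduce

No state contains more than one complete item.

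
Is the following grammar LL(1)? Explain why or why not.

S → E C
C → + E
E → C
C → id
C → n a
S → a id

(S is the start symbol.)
Yes, the grammar is LL(1).

A grammar is LL(1) if for each non-terminal N with multiple productions, the predict sets of those productions are pairwise disjoint, where PREDICT(N → α) = (FIRST(α) \ {ε}) ∪ (FOLLOW(N) if α ⇒* ε).

Relevant sets:
  FIRST(E) = { '+', 'id', 'n' }

For S:
  PREDICT(S → E C) = { '+', 'id', 'n' }
  PREDICT(S → a id) = { 'a' }
For C:
  PREDICT(C → '+' E) = { '+' }
  PREDICT(C → id) = { 'id' }
  PREDICT(C → n a) = { 'n' }
E has a single production, so nothing to check there.

All predict sets are disjoint. The grammar IS LL(1).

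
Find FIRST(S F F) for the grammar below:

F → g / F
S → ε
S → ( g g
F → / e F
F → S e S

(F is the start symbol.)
FIRST sets of the non-terminals involved (from the grammar, by fixed-point iteration):
  FIRST(S) = { '(', ε }
  FIRST(F) = { '(', '/', 'e', 'g' }

To compute FIRST(S F F), process the symbols left to right:
Symbol S is a non-terminal. Add FIRST(S) \ {ε} = { '(' }
S is nullable (ε ∈ FIRST(S)), continue to the next symbol.
Symbol F is a non-terminal. Add FIRST(F) \ {ε} = { '(', '/', 'e', 'g' }
F is not nullable (ε ∉ FIRST(F)), so stop here.
FIRST(S F F) = { '(', '/', 'e', 'g' }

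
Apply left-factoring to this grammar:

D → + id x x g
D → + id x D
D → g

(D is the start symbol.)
Left-factoring transforms A → αβ₁ | αβ₂ into A → αA' and A' → β₁ | β₂
(α is the longest common prefix among the alternatives). Repeat until
no nonterminal has two alternatives with a common prefix.

Round 1: D has alternatives sharing prefix '+ id x'. Introduce D': D → + id x D'
  Add: D' → x g
  Add: D' → D

No remaining common prefixes — done.

Resulting grammar:
D → + id x D'
D' → x g
D' → D
D → g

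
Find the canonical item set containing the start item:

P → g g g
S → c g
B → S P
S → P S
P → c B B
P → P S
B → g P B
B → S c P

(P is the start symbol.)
{ [P → . P S], [P → . c B B], [P → . g g g], [P' → . P] }

First, augment the grammar with P' → P
I₀ = CLOSURE({ [P' → . P] }):
  [P' → . P] has the dot before P: add [P → . g g g], [P → . c B B], [P → . P S]
No further items can be added.

I₀ = { [P → . P S], [P → . c B B], [P → . g g g], [P' → . P] }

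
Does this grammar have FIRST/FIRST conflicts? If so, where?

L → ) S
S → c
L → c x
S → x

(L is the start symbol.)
No FIRST/FIRST conflicts.

A FIRST/FIRST conflict occurs when two productions N → α and N → β for the same non-terminal have FIRST(α) ∩ FIRST(β) ≠ ∅ (with ε ∈ FIRST of a nullable right-hand side, so two nullable alternatives also conflict).

Productions for L:
  L → ) S: FIRST = { ')' }
  L → c x: FIRST = { 'c' }
Productions for S:
  S → c: FIRST = { 'c' }
  S → x: FIRST = { 'x' }

All alternatives of each non-terminal have pairwise disjoint FIRST sets.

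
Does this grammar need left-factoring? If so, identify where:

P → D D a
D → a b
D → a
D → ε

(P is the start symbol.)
Yes, D has productions with common prefix 'a'

Left-factoring is needed when two productions for the same non-terminal
share a common prefix on the right-hand side.

Productions for D:
  D → a b
  D → a
  D → ε

Found common prefix 'a' in productions for D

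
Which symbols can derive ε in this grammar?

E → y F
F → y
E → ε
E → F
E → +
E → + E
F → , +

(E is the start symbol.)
{ 'E' }

ε-productions: E → ε
So E is immediately nullable.
No further non-terminal can be added: every production for the remaining non-terminals contains a terminal or a non-nullable non-terminal.
Nullable = { 'E' }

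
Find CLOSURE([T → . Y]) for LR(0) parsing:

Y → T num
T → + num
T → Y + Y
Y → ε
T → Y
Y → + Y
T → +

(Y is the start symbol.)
Start with: [T → . Y]
  [T → . Y] has the dot before Y: add [Y → . T num], [Y → .], [Y → . + Y]
  [Y → . T num] has the dot before T: add [T → . + num], [T → . Y + Y], [T → . +]
No further items can be added.

CLOSURE = { [T → . + num], [T → . +], [T → . Y + Y], [T → . Y], [Y → . + Y], [Y → . T num], [Y → .] }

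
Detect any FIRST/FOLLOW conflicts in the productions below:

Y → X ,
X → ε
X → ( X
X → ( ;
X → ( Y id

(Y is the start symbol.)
No FIRST/FOLLOW conflicts.

Nullable non-terminals: X.

X: nullable alternative(s) X → ε; FOLLOW(X) = { ',' }
  X → ε: FIRST \ {ε} = { } — this is the only nullable alternative, skip
  X → ( X: FIRST \ {ε} = { '(' } — disjoint from FOLLOW(X)
  X → ( ;: FIRST \ {ε} = { '(' } — disjoint from FOLLOW(X)
  X → ( Y id: FIRST \ {ε} = { '(' } — disjoint from FOLLOW(X)

Y has no nullable alternative, so no FIRST/FOLLOW check is needed there.

No FIRST/FOLLOW conflicts found.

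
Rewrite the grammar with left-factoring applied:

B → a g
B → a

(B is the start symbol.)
B → a B'
B' → g
B' → ε

Left-factoring transforms A → αβ₁ | αβ₂ into A → αA' and A' → β₁ | β₂
(α is the longest common prefix among the alternatives). Repeat until
no nonterminal has two alternatives with a common prefix.

Round 1: B has alternatives sharing prefix 'a'. Introduce B': B → a B'
  Add: B' → g
  Add: B' → ε

No remaining common prefixes — done.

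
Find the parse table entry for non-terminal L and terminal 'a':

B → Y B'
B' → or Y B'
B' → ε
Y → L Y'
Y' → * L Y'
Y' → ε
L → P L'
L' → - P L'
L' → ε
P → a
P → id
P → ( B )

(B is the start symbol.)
To find M[L, 'a'], we find productions for L where 'a' is in the predict set (PREDICT(N → α) = (FIRST(α) \ {ε}) ∪ (FOLLOW(N) if α ⇒* ε)).

Relevant sets:
  FIRST(P) = { '(', 'a', 'id' }

L → P L': PREDICT = { '(', 'a', 'id' }
  'a' is in predict set, so this production goes in M[L, 'a']

M[L, 'a'] = L → P L'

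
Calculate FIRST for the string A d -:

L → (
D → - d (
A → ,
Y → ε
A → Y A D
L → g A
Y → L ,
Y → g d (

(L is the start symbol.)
FIRST sets of the non-terminals involved (from the grammar, by fixed-point iteration):
  FIRST(A) = { '(', ',', 'g' }

To compute FIRST(A d -), process the symbols left to right:
Symbol A is a non-terminal. Add FIRST(A) \ {ε} = { '(', ',', 'g' }
A is not nullable (ε ∉ FIRST(A)), so stop here.
FIRST(A d -) = { '(', ',', 'g' }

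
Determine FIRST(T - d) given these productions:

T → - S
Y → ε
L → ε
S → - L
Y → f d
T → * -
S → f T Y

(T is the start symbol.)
FIRST sets of the non-terminals involved (from the grammar, by fixed-point iteration):
  FIRST(T) = { '*', '-' }

To compute FIRST(T - d), process the symbols left to right:
Symbol T is a non-terminal. Add FIRST(T) \ {ε} = { '*', '-' }
T is not nullable (ε ∉ FIRST(T)), so stop here.
FIRST(T - d) = { '*', '-' }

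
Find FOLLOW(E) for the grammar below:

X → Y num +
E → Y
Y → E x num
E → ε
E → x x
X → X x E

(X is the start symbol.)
{ $, 'x' }

In Y → E x num: E is followed by x num, add FIRST(x num) \ {ε} = { 'x' }
In X → X x E: E is at the end, add FOLLOW(X)

The FOLLOW sets referred to above (computed the same way, to a fixed point):
  FOLLOW(X) = { $, 'x' }

Taking the union: FOLLOW(E) = { $, 'x' }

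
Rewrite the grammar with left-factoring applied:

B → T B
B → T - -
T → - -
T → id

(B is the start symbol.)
B → T B'
B' → B
B' → - -
T → - -
T → id

Left-factoring transforms A → αβ₁ | αβ₂ into A → αA' and A' → β₁ | β₂
(α is the longest common prefix among the alternatives). Repeat until
no nonterminal has two alternatives with a common prefix.

Round 1: B has alternatives sharing prefix 'T'. Introduce B': B → T B'
  Add: B' → B
  Add: B' → - -

No remaining common prefixes — done.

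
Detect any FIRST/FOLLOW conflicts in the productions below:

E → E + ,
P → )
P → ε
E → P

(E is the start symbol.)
Nullable non-terminals: E, P.
FIRST sets used below: FIRST(E) = { ')', '+', ε }, FIRST(P) = { ')', ε }

E: nullable alternative(s) E → P; FOLLOW(E) = { $, '+' }
  E → E + ,: FIRST \ {ε} = { ')', '+' } — overlaps FOLLOW(E) on { '+' }: CONFLICT
  E → P: FIRST \ {ε} = { ')' } — this is the only nullable alternative, skip

P: nullable alternative(s) P → ε; FOLLOW(P) = { $, '+' }
  P → ): FIRST \ {ε} = { ')' } — disjoint from FOLLOW(P)
  P → ε: FIRST \ {ε} = { } — this is the only nullable alternative, skip

So the grammar has 1 FIRST/FOLLOW conflict (marked CONFLICT above).

Answer: Yes. E → E '+' ',' with FOLLOW(E) on { '+' }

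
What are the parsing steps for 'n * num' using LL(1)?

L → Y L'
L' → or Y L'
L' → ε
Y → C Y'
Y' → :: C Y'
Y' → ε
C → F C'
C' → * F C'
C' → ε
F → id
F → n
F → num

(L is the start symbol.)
LL(1) parsing maintains a stack (initially the start symbol over $) and the input. At each step: if the stack top is a terminal, match it against the current input token; if it is a non-terminal N, replace it with the RHS of M[N, lookahead] (the unique production whose predict set contains the lookahead).

Stack is shown with the top on the left.

Stack           Input      Action
---------------------------------
L $             n * num $  output L → Y L'
Y L' $          n * num $  output Y → C Y'
C Y' L' $       n * num $  output C → F C'
F C' Y' L' $    n * num $  output F → n
n C' Y' L' $    n * num $  match 'n'
C' Y' L' $      * num $    output C' → * F C'
* F C' Y' L' $  * num $    match '*'
F C' Y' L' $    num $      output F → num
num C' Y' L' $  num $      match 'num'
C' Y' L' $      $          output C' → ε
Y' L' $         $          output Y' → ε
L' $            $          output L' → ε
$               $          accept

The string is accepted.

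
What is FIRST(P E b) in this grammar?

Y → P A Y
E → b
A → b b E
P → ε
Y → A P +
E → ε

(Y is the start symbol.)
FIRST sets of the non-terminals involved (from the grammar, by fixed-point iteration):
  FIRST(P) = { ε }
  FIRST(E) = { 'b', ε }

To compute FIRST(P E b), process the symbols left to right:
Symbol P is a non-terminal. Add FIRST(P) \ {ε} = { }
P is nullable (ε ∈ FIRST(P)), continue to the next symbol.
Symbol E is a non-terminal. Add FIRST(E) \ {ε} = { 'b' }
E is nullable (ε ∈ FIRST(E)), continue to the next symbol.
Symbol b is a terminal. Add 'b' and stop.
FIRST(P E b) = { 'b' }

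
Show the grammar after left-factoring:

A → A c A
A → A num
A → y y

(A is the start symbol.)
Left-factoring transforms A → αβ₁ | αβ₂ into A → αA' and A' → β₁ | β₂
(α is the longest common prefix among the alternatives). Repeat until
no nonterminal has two alternatives with a common prefix.

Round 1: A has alternatives sharing prefix 'A'. Introduce A': A → A A'
  Add: A' → c A
  Add: A' → num

No remaining common prefixes — done.

Resulting grammar:
A → A A'
A' → c A
A' → num
A → y y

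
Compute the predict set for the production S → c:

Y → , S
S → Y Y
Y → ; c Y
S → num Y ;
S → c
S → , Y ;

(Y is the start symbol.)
PREDICT(S → c) = (FIRST(RHS) \ {ε}) ∪ (FOLLOW(S) if ε ∈ FIRST(RHS), i.e. RHS ⇒* ε)
FIRST(c) = { 'c' }
ε ∉ FIRST(c), so FOLLOW(S) is not added.
PREDICT(S → c) = { 'c' }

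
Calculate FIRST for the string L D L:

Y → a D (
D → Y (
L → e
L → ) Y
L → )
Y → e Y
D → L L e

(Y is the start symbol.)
{ ')', 'e' }

FIRST sets of the non-terminals involved (from the grammar, by fixed-point iteration):
  FIRST(L) = { ')', 'e' }

To compute FIRST(L D L), process the symbols left to right:
Symbol L is a non-terminal. Add FIRST(L) \ {ε} = { ')', 'e' }
L is not nullable (ε ∉ FIRST(L)), so stop here.
FIRST(L D L) = { ')', 'e' }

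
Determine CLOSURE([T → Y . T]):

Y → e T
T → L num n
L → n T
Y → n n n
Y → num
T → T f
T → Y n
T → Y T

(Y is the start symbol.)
To compute CLOSURE, for each item [A → α.Bβ] where B is a non-terminal, add [B → .γ] for all productions B → γ; repeat for the newly added items until nothing changes.

Start with: [T → Y . T]
  [T → Y . T] has the dot before T: add [T → . L num n], [T → . T f], [T → . Y n], [T → . Y T]
  [T → . L num n] has the dot before L: add [L → . n T]
  [T → . Y n] has the dot before Y: add [Y → . e T], [Y → . n n n], [Y → . num]
No further items can be added.

CLOSURE = { [L → . n T], [T → . L num n], [T → . T f], [T → . Y T], [T → . Y n], [T → Y . T], [Y → . e T], [Y → . n n n], [Y → . num] }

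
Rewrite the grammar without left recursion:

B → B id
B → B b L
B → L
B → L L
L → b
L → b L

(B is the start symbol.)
B is directly left-recursive. The standard transformation for
  A → A α₁ | ... | A α_m | β₁ | ... | β_n
is
  A  → β₁ A' | ... | β_n A'
  A' → α₁ A' | ... | α_m A' | ε

B → L becomes B → L B'
B → L L becomes B → L L B'
B → B id becomes B' → id B'
B → B b L becomes B' → b L B'
Add B' → ε

Productions for other non-terminals are unchanged:
  L → b
  L → b L

Resulting grammar:
B → L B'
B → L L B'
B' → id B'
B' → b L B'
B' → ε
L → b
L → b L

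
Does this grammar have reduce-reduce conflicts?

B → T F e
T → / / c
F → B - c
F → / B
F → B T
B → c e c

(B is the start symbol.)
No reduce-reduce conflicts

Augment with B' → B and build the canonical LR(0) collection (I0 = CLOSURE({[B' → . B]}), then GOTO on every symbol after a dot until no new states appear). It has 18 states:
  I0: { [B → . T F e], [B → . c e c], [B' → . B], [T → . / / c] }  — shift
  I1: { [T → / . / c] }  — shift
  I2: { [B' → B .] }  — accept
  I3: { [B → . T F e], [B → . c e c], [B → T . F e], [F → . / B], [F → . B - c], [F → . B T], [T → . / / c] }  — shift
  I4: { [B → c . e c] }  — shift
  I5: { [B → c e . c] }  — shift
  I6: { [B → c e c .] }  — reduce
  I7: { [B → . T F e], [B → . c e c], [F → / . B], [T → . / / c], [T → / . / c] }  — shift
  I8: { [F → B . - c], [F → B . T], [T → . / / c] }  — shift
  I9: { [B → T F . e] }  — shift
  I10: { [B → T F e .] }  — reduce
  I11: { [F → B - . c] }  — shift
  I12: { [F → B T .] }  — reduce
  I13: { [F → B - c .] }  — reduce
  I14: { [T → / . / c], [T → / / . c] }  — shift
  I15: { [F → / B .] }  — reduce
  I16: { [T → / / . c] }  — shift
  I17: { [T → / / c .] }  — reduce

No state contains more than one complete item.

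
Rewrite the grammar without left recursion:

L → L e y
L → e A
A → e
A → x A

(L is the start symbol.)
L → e A L'
L' → e y L'
L' → ε
A → e
A → x A

L is directly left-recursive. The standard transformation for
  A → A α₁ | ... | A α_m | β₁ | ... | β_n
is
  A  → β₁ A' | ... | β_n A'
  A' → α₁ A' | ... | α_m A' | ε

L → e A becomes L → e A L'
L → L e y becomes L' → e y L'
Add L' → ε

Productions for other non-terminals are unchanged:
  A → e
  A → x A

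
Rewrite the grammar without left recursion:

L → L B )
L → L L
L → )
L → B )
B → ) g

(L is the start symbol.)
L → ) L'
L → B ) L'
L' → B ) L'
L' → L L'
L' → ε
B → ) g

L is directly left-recursive. The standard transformation for
  A → A α₁ | ... | A α_m | β₁ | ... | β_n
is
  A  → β₁ A' | ... | β_n A'
  A' → α₁ A' | ... | α_m A' | ε

L → ) becomes L → ) L'
L → B ) becomes L → B ) L'
L → L B ) becomes L' → B ) L'
L → L L becomes L' → L L'
Add L' → ε

Productions for other non-terminals are unchanged:
  B → ) g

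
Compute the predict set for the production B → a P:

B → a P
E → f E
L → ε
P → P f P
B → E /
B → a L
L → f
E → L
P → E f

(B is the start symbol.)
{ 'a' }

PREDICT(B → a P) = (FIRST(RHS) \ {ε}) ∪ (FOLLOW(B) if ε ∈ FIRST(RHS), i.e. RHS ⇒* ε)
FIRST(a P) = { 'a' }
ε ∉ FIRST(a P), so FOLLOW(B) is not added.
PREDICT(B → a P) = { 'a' }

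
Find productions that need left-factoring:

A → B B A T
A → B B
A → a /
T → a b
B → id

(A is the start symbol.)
Yes, A has productions with common prefix 'B B'

Left-factoring is needed when two productions for the same non-terminal
share a common prefix on the right-hand side.

Productions for A:
  A → B B A T
  A → B B
  A → a /

Found common prefix 'B B' in productions for A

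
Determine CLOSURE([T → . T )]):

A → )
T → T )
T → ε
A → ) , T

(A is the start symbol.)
To compute CLOSURE, for each item [A → α.Bβ] where B is a non-terminal, add [B → .γ] for all productions B → γ; repeat for the newly added items until nothing changes.

Start with: [T → . T )]
  [T → . T )] has the dot before T: add [T → .]
No further items can be added.

CLOSURE = { [T → . T )], [T → .] }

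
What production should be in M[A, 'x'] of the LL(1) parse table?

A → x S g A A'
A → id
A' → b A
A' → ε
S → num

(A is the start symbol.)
A → x S g A A'

To find M[A, 'x'], we find productions for A where 'x' is in the predict set (PREDICT(N → α) = (FIRST(α) \ {ε}) ∪ (FOLLOW(N) if α ⇒* ε)).

A → x S g A A': PREDICT = { 'x' }
  'x' is in predict set, so this production goes in M[A, 'x']
A → id: PREDICT = { 'id' }

M[A, 'x'] = A → x S g A A'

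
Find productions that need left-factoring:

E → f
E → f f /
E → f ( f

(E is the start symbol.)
Left-factoring is needed when two productions for the same non-terminal
share a common prefix on the right-hand side.

Productions for E:
  E → f
  E → f f /
  E → f ( f

Found common prefix 'f' in productions for E

Answer: Yes, E has productions with common prefix 'f'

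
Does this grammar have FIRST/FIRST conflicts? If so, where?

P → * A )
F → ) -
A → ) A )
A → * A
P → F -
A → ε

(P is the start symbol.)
No FIRST/FIRST conflicts.

FIRST sets of the non-terminals at (or reachable through a nullable prefix from) the front of some alternative:
  FIRST(F) = { ')' }

Productions for P:
  P → * A ): FIRST = { '*' }
  P → F -: FIRST = { ')' }
Productions for A:
  A → ) A ): FIRST = { ')' }
  A → * A: FIRST = { '*' }
  A → ε: FIRST = { ε }
F has only one production, so no FIRST/FIRST conflict is possible there.

All alternatives of each non-terminal have pairwise disjoint FIRST sets.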